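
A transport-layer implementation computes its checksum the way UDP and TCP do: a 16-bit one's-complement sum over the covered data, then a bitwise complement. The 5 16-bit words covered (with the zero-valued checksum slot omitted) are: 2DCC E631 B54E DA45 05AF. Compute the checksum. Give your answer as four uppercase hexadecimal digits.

One's-complement addition (fold any carry out of bit 15 back into bit 0):
  0x2DCC + 0xE631 = 0x113FD → wrap carry → 0x13FE
  0x13FE + 0xB54E = 0x0C94C
  0xC94C + 0xDA45 = 0x1A391 → wrap carry → 0xA392
  0xA392 + 0x05AF = 0x0A941
One's-complement sum = 0xA941.
Checksum = ~0xA941 & 0xFFFF = 0x56BE.

56BE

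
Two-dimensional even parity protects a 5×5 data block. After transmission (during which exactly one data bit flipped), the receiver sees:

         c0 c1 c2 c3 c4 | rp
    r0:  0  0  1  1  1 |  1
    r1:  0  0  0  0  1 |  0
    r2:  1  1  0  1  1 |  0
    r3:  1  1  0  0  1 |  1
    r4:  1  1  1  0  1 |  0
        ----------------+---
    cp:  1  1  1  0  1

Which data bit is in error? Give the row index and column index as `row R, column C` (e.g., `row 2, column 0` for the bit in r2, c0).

row 1, column 2

Recompute each row's even parity and compare to rp:
  r0: data parity 1, sent rp 1 → ok
  r1: data parity 1, sent rp 0 → mismatch
  r2: data parity 0, sent rp 0 → ok
  r3: data parity 1, sent rp 1 → ok
  r4: data parity 0, sent rp 0 → ok
Recompute each column's even parity and compare to cp:
  c0: data parity 1, sent cp 1 → ok
  c1: data parity 1, sent cp 1 → ok
  c2: data parity 0, sent cp 1 → mismatch
  c3: data parity 0, sent cp 0 → ok
  c4: data parity 1, sent cp 1 → ok
Exactly one row (r1) and one column (c2) fail → the flipped bit is at their intersection.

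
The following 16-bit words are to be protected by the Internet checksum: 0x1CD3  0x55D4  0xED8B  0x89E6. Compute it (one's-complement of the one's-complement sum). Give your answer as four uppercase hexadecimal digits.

15E6

One's-complement addition (fold any carry out of bit 15 back into bit 0):
  0x1CD3 + 0x55D4 = 0x072A7
  0x72A7 + 0xED8B = 0x16032 → wrap carry → 0x6033
  0x6033 + 0x89E6 = 0x0EA19
One's-complement sum = 0xEA19.
Checksum = ~0xEA19 & 0xFFFF = 0x15E6.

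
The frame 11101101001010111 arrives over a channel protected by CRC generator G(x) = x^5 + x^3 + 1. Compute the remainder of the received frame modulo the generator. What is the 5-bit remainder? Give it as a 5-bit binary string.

Modulo-2 division of 11101101001010111 by 101001:
  pos 0: 111011 XOR 101001 = 010010
  pos 1: 100100 XOR 101001 = 001101
  pos 3: 110110 XOR 101001 = 011111
  pos 4: 111110 XOR 101001 = 010111
  pos 5: 101111 XOR 101001 = 000110
  pos 8: 110010 XOR 101001 = 011011
  pos 9: 110111 XOR 101001 = 011110
  pos 10: 111101 XOR 101001 = 010100
  pos 11: 101001 XOR 101001 = 000000
Remainder = 00000 (zero — the frame passes the CRC check).

00000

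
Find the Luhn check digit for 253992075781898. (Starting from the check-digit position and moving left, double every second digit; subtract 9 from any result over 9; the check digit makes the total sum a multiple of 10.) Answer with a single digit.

9

Partial digits right→left: 8 9 8 1 8 7 5 7 0 2 9 9 3 5 2
Double every second digit counting from the check-digit position (so the 1st, 3rd, 5th, ... of the partial from the right).
  doubled (with −9 where >9): 7 7 7 1 0 9 6 4 → sum 41
  kept as-is: 9 1 7 7 2 9 5 → sum 40
Total = 41 + 40 = 81.
Check digit = (10 − (81 mod 10)) mod 10 = 9.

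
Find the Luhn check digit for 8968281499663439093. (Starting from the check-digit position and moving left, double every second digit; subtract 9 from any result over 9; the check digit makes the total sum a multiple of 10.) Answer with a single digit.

Partial digits right→left: 3 9 0 9 3 4 3 6 6 9 9 4 1 8 2 8 6 9 8
Double every second digit counting from the check-digit position (so the 1st, 3rd, 5th, ... of the partial from the right).
  doubled (with −9 where >9): 6 0 6 6 3 9 2 4 3 7 → sum 46
  kept as-is: 9 9 4 6 9 4 8 8 9 → sum 66
Total = 46 + 66 = 112.
Check digit = (10 − (112 mod 10)) mod 10 = 8.

8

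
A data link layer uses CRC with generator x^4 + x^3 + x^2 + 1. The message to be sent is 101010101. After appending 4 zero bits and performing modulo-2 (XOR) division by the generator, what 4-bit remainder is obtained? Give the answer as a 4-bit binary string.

Append 4 zeros: 1010101010000. Divide by 11101 (XOR where the leading bit is 1):
  pos 0: 10101 XOR 11101 = 01000
  pos 1: 10000 XOR 11101 = 01101
  pos 2: 11011 XOR 11101 = 00110
  pos 4: 11001 XOR 11101 = 00100
  pos 6: 10000 XOR 11101 = 01101
  pos 7: 11010 XOR 11101 = 00111
Remainder (last 4 bits) = 1110. This is the CRC / FCS.

1110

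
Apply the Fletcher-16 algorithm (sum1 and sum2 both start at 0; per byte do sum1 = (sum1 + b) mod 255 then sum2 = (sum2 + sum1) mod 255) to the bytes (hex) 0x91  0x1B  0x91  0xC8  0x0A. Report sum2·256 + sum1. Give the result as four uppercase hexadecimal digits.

Running sums (mod 255):
  after byte 0 (0x91): sum1=145, sum2=145
  after byte 1 (0x1B): sum1=172, sum2=62
  after byte 2 (0x91): sum1=62, sum2=124
  after byte 3 (0xC8): sum1=7, sum2=131
  after byte 4 (0x0A): sum1=17, sum2=148
Checksum = sum2·256 + sum1 = 148·256 + 17 = 37905 = 0x9411.

9411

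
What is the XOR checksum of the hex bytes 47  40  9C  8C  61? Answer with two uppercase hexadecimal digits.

76

XOR the bytes together:
  start with 0x47
  0x47 ⊕ 0x40 = 0x07
  0x07 ⊕ 0x9C = 0x9B
  0x9B ⊕ 0x8C = 0x17
  0x17 ⊕ 0x61 = 0x76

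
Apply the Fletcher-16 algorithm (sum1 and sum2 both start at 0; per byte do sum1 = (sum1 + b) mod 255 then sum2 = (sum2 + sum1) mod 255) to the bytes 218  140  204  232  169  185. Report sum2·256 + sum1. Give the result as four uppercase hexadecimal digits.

DA80

Running sums (mod 255):
  after byte 0 (218): sum1=218, sum2=218
  after byte 1 (140): sum1=103, sum2=66
  after byte 2 (204): sum1=52, sum2=118
  after byte 3 (232): sum1=29, sum2=147
  after byte 4 (169): sum1=198, sum2=90
  after byte 5 (185): sum1=128, sum2=218
Checksum = sum2·256 + sum1 = 218·256 + 128 = 55936 = 0xDA80.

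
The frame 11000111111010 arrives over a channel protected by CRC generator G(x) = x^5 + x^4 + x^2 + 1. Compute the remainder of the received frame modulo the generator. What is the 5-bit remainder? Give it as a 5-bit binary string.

Modulo-2 division of 11000111111010 by 110101:
  pos 0: 110001 XOR 110101 = 000100
  pos 3: 100111 XOR 110101 = 010010
  pos 4: 100101 XOR 110101 = 010000
  pos 5: 100001 XOR 110101 = 010100
  pos 6: 101000 XOR 110101 = 011101
  pos 7: 111011 XOR 110101 = 001110
Remainder = 11100 (nonzero — an error is detected).

11100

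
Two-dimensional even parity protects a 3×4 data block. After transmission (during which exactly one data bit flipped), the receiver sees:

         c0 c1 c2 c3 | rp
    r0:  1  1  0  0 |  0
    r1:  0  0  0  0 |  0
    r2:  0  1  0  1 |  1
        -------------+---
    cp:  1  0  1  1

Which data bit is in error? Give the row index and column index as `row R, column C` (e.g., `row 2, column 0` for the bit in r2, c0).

row 2, column 2

Recompute each row's even parity and compare to rp:
  r0: data parity 0, sent rp 0 → ok
  r1: data parity 0, sent rp 0 → ok
  r2: data parity 0, sent rp 1 → mismatch
Recompute each column's even parity and compare to cp:
  c0: data parity 1, sent cp 1 → ok
  c1: data parity 0, sent cp 0 → ok
  c2: data parity 0, sent cp 1 → mismatch
  c3: data parity 1, sent cp 1 → ok
Exactly one row (r2) and one column (c2) fail → the flipped bit is at their intersection.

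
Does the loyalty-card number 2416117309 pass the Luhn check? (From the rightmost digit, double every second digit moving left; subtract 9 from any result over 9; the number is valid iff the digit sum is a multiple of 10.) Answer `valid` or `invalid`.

From the right, keep odd positions and double even positions (subtract 9 from any doubled value over 9):
  doubled (positions 2,4,...): 0 5 2 2 4 → sum 13
  kept (positions 1,3,...): 9 3 1 6 4 → sum 23
Total = 36.
36 mod 10 = 6, so the number is invalid.

invalid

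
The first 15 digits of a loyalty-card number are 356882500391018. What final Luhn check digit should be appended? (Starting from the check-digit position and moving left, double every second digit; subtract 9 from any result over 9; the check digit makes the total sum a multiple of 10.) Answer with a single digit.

7

Partial digits right→left: 8 1 0 1 9 3 0 0 5 2 8 8 6 5 3
Double every second digit counting from the check-digit position (so the 1st, 3rd, 5th, ... of the partial from the right).
  doubled (with −9 where >9): 7 0 9 0 1 7 3 6 → sum 33
  kept as-is: 1 1 3 0 2 8 5 → sum 20
Total = 33 + 20 = 53.
Check digit = (10 − (53 mod 10)) mod 10 = 7.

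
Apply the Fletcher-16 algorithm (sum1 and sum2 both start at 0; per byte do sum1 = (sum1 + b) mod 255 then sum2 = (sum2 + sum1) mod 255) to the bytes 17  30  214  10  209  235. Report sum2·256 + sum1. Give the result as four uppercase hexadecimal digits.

Running sums (mod 255):
  after byte 0 (17): sum1=17, sum2=17
  after byte 1 (30): sum1=47, sum2=64
  after byte 2 (214): sum1=6, sum2=70
  after byte 3 (10): sum1=16, sum2=86
  after byte 4 (209): sum1=225, sum2=56
  after byte 5 (235): sum1=205, sum2=6
Checksum = sum2·256 + sum1 = 6·256 + 205 = 1741 = 0x06CD.

06CD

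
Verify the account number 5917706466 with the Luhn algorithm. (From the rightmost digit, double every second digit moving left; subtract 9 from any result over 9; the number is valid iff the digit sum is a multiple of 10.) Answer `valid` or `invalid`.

valid

From the right, keep odd positions and double even positions (subtract 9 from any doubled value over 9):
  doubled (positions 2,4,...): 3 3 5 2 1 → sum 14
  kept (positions 1,3,...): 6 4 0 7 9 → sum 26
Total = 40.
40 mod 10 = 0, so the number is valid.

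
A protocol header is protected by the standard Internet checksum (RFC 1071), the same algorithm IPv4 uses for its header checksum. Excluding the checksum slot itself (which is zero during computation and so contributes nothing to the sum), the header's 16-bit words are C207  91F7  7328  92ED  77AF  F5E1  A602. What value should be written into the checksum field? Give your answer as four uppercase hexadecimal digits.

9256

One's-complement addition (fold any carry out of bit 15 back into bit 0):
  0xC207 + 0x91F7 = 0x153FE → wrap carry → 0x53FF
  0x53FF + 0x7328 = 0x0C727
  0xC727 + 0x92ED = 0x15A14 → wrap carry → 0x5A15
  0x5A15 + 0x77AF = 0x0D1C4
  0xD1C4 + 0xF5E1 = 0x1C7A5 → wrap carry → 0xC7A6
  0xC7A6 + 0xA602 = 0x16DA8 → wrap carry → 0x6DA9
One's-complement sum = 0x6DA9.
Checksum = ~0x6DA9 & 0xFFFF = 0x9256.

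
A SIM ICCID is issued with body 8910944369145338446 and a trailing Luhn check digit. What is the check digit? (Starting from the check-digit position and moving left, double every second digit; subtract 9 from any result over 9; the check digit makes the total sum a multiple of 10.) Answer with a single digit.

Partial digits right→left: 6 4 4 8 3 3 5 4 1 9 6 3 4 4 9 0 1 9 8
Double every second digit counting from the check-digit position (so the 1st, 3rd, 5th, ... of the partial from the right).
  doubled (with −9 where >9): 3 8 6 1 2 3 8 9 2 7 → sum 49
  kept as-is: 4 8 3 4 9 3 4 0 9 → sum 44
Total = 49 + 44 = 93.
Check digit = (10 − (93 mod 10)) mod 10 = 7.

7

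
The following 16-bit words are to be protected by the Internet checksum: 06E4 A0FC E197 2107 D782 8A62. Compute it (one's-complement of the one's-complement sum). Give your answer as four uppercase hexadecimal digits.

F39A

One's-complement addition (fold any carry out of bit 15 back into bit 0):
  0x06E4 + 0xA0FC = 0x0A7E0
  0xA7E0 + 0xE197 = 0x18977 → wrap carry → 0x8978
  0x8978 + 0x2107 = 0x0AA7F
  0xAA7F + 0xD782 = 0x18201 → wrap carry → 0x8202
  0x8202 + 0x8A62 = 0x10C64 → wrap carry → 0x0C65
One's-complement sum = 0x0C65.
Checksum = ~0x0C65 & 0xFFFF = 0xF39A.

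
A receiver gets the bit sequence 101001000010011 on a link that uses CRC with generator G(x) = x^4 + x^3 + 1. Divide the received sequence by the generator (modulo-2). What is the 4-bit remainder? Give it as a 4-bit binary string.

0000

Modulo-2 division of 101001000010011 by 11001:
  pos 0: 10100 XOR 11001 = 01101
  pos 1: 11011 XOR 11001 = 00010
  pos 4: 10000 XOR 11001 = 01001
  pos 5: 10010 XOR 11001 = 01011
  pos 6: 10111 XOR 11001 = 01110
  pos 7: 11100 XOR 11001 = 00101
  pos 9: 10101 XOR 11001 = 01100
  pos 10: 11001 XOR 11001 = 00000
Remainder = 0000 (zero — the frame passes the CRC check).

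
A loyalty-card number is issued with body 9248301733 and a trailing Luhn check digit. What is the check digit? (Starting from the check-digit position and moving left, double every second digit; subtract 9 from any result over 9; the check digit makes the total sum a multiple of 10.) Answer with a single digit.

8

Partial digits right→left: 3 3 7 1 0 3 8 4 2 9
Double every second digit counting from the check-digit position (so the 1st, 3rd, 5th, ... of the partial from the right).
  doubled (with −9 where >9): 6 5 0 7 4 → sum 22
  kept as-is: 3 1 3 4 9 → sum 20
Total = 22 + 20 = 42.
Check digit = (10 − (42 mod 10)) mod 10 = 8.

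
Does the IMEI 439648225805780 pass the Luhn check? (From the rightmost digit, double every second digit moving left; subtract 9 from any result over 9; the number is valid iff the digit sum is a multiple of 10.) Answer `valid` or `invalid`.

From the right, keep odd positions and double even positions (subtract 9 from any doubled value over 9):
  doubled (positions 2,4,...): 7 1 7 4 7 3 6 → sum 35
  kept (positions 1,3,...): 0 7 0 5 2 4 9 4 → sum 31
Total = 66.
66 mod 10 = 6, so the number is invalid.

invalid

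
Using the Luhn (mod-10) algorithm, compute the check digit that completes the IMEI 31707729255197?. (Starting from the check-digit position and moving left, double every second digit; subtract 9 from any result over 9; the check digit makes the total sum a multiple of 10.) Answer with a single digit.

Partial digits right→left: 7 9 1 5 5 2 9 2 7 7 0 7 1 3
Double every second digit counting from the check-digit position (so the 1st, 3rd, 5th, ... of the partial from the right).
  doubled (with −9 where >9): 5 2 1 9 5 0 2 → sum 24
  kept as-is: 9 5 2 2 7 7 3 → sum 35
Total = 24 + 35 = 59.
Check digit = (10 − (59 mod 10)) mod 10 = 1.

1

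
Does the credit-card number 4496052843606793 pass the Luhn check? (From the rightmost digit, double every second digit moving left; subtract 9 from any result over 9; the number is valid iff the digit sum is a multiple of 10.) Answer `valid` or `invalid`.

From the right, keep odd positions and double even positions (subtract 9 from any doubled value over 9):
  doubled (positions 2,4,...): 9 3 3 8 4 0 9 8 → sum 44
  kept (positions 1,3,...): 3 7 0 3 8 5 6 4 → sum 36
Total = 80.
80 mod 10 = 0, so the number is valid.

valid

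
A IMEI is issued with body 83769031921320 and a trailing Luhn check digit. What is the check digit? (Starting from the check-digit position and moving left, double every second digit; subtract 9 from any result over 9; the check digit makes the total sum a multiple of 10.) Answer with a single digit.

0

Partial digits right→left: 0 2 3 1 2 9 1 3 0 9 6 7 3 8
Double every second digit counting from the check-digit position (so the 1st, 3rd, 5th, ... of the partial from the right).
  doubled (with −9 where >9): 0 6 4 2 0 3 6 → sum 21
  kept as-is: 2 1 9 3 9 7 8 → sum 39
Total = 21 + 39 = 60.
Check digit = (10 − (60 mod 10)) mod 10 = 0.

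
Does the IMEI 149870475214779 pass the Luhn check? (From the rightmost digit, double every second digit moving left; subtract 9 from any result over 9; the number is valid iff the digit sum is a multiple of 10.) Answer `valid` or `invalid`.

From the right, keep odd positions and double even positions (subtract 9 from any doubled value over 9):
  doubled (positions 2,4,...): 5 8 4 5 0 7 8 → sum 37
  kept (positions 1,3,...): 9 7 1 5 4 7 9 1 → sum 43
Total = 80.
80 mod 10 = 0, so the number is valid.

valid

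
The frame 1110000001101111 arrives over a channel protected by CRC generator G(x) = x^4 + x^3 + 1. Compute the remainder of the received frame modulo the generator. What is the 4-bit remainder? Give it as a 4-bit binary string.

Modulo-2 division of 1110000001101111 by 11001:
  pos 0: 11100 XOR 11001 = 00101
  pos 2: 10100 XOR 11001 = 01101
  pos 3: 11010 XOR 11001 = 00011
  pos 6: 11011 XOR 11001 = 00010
  pos 9: 10011 XOR 11001 = 01010
  pos 10: 10101 XOR 11001 = 01100
  pos 11: 11001 XOR 11001 = 00000
Remainder = 0000 (zero — the frame passes the CRC check).

0000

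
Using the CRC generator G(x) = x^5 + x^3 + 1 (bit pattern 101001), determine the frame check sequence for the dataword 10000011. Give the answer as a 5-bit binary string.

Append 5 zeros: 1000001100000. Divide by 101001 (XOR where the leading bit is 1):
  pos 0: 100000 XOR 101001 = 001001
  pos 2: 100111 XOR 101001 = 001110
  pos 4: 111000 XOR 101001 = 010001
  pos 5: 100010 XOR 101001 = 001011
  pos 7: 101100 XOR 101001 = 000101
Remainder (last 5 bits) = 00101. This is the CRC / FCS.

00101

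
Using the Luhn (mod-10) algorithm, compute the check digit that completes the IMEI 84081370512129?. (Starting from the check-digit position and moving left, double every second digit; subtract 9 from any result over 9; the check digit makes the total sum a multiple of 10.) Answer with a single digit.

1

Partial digits right→left: 9 2 1 2 1 5 0 7 3 1 8 0 4 8
Double every second digit counting from the check-digit position (so the 1st, 3rd, 5th, ... of the partial from the right).
  doubled (with −9 where >9): 9 2 2 0 6 7 8 → sum 34
  kept as-is: 2 2 5 7 1 0 8 → sum 25
Total = 34 + 25 = 59.
Check digit = (10 − (59 mod 10)) mod 10 = 1.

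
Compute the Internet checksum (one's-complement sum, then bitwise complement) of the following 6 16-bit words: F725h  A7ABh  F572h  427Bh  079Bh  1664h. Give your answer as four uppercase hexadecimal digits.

One's-complement addition (fold any carry out of bit 15 back into bit 0):
  0xF725 + 0xA7AB = 0x19ED0 → wrap carry → 0x9ED1
  0x9ED1 + 0xF572 = 0x19443 → wrap carry → 0x9444
  0x9444 + 0x427B = 0x0D6BF
  0xD6BF + 0x079B = 0x0DE5A
  0xDE5A + 0x1664 = 0x0F4BE
One's-complement sum = 0xF4BE.
Checksum = ~0xF4BE & 0xFFFF = 0x0B41.

0B41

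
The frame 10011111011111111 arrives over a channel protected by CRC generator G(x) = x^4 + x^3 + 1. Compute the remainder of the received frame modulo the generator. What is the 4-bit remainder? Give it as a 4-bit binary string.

Modulo-2 division of 10011111011111111 by 11001:
  pos 0: 10011 XOR 11001 = 01010
  pos 1: 10101 XOR 11001 = 01100
  pos 2: 11001 XOR 11001 = 00000
  pos 7: 10111 XOR 11001 = 01110
  pos 8: 11101 XOR 11001 = 00100
  pos 10: 10011 XOR 11001 = 01010
  pos 11: 10101 XOR 11001 = 01100
  pos 12: 11001 XOR 11001 = 00000
Remainder = 0000 (zero — the frame passes the CRC check).

0000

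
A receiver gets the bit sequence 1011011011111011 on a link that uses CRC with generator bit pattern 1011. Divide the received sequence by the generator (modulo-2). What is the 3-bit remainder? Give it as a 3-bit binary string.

Modulo-2 division of 1011011011111011 by 1011:
  pos 0: 1011 XOR 1011 = 0000
  pos 5: 1101 XOR 1011 = 0110
  pos 6: 1101 XOR 1011 = 0110
  pos 7: 1101 XOR 1011 = 0110
  pos 8: 1101 XOR 1011 = 0110
  pos 9: 1101 XOR 1011 = 0110
  pos 10: 1100 XOR 1011 = 0111
  pos 11: 1111 XOR 1011 = 0100
  pos 12: 1001 XOR 1011 = 0010
Remainder = 010 (nonzero — an error is detected).

010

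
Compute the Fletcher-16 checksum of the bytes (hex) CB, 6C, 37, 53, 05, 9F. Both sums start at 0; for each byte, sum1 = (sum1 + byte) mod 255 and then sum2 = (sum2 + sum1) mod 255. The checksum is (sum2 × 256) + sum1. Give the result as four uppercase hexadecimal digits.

6567

Running sums (mod 255):
  after byte 0 (CB): sum1=203, sum2=203
  after byte 1 (6C): sum1=56, sum2=4
  after byte 2 (37): sum1=111, sum2=115
  after byte 3 (53): sum1=194, sum2=54
  after byte 4 (05): sum1=199, sum2=253
  after byte 5 (9F): sum1=103, sum2=101
Checksum = sum2·256 + sum1 = 101·256 + 103 = 25959 = 0x6567.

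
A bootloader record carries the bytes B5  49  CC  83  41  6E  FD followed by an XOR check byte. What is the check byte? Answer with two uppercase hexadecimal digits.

61

XOR the bytes together:
  start with 0xB5
  0xB5 ⊕ 0x49 = 0xFC
  0xFC ⊕ 0xCC = 0x30
  0x30 ⊕ 0x83 = 0xB3
  0xB3 ⊕ 0x41 = 0xF2
  0xF2 ⊕ 0x6E = 0x9C
  0x9C ⊕ 0xFD = 0x61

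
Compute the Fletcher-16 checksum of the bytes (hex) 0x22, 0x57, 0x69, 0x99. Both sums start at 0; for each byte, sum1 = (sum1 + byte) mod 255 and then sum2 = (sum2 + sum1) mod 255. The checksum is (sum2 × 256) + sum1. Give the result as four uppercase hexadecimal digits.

FA7C

Running sums (mod 255):
  after byte 0 (0x22): sum1=34, sum2=34
  after byte 1 (0x57): sum1=121, sum2=155
  after byte 2 (0x69): sum1=226, sum2=126
  after byte 3 (0x99): sum1=124, sum2=250
Checksum = sum2·256 + sum1 = 250·256 + 124 = 64124 = 0xFA7C.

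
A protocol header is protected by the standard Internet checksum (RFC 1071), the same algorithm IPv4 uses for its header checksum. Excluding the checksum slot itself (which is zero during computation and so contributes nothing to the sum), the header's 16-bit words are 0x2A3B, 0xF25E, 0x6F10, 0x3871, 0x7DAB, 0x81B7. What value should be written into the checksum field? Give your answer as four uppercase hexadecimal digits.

3C81

One's-complement addition (fold any carry out of bit 15 back into bit 0):
  0x2A3B + 0xF25E = 0x11C99 → wrap carry → 0x1C9A
  0x1C9A + 0x6F10 = 0x08BAA
  0x8BAA + 0x3871 = 0x0C41B
  0xC41B + 0x7DAB = 0x141C6 → wrap carry → 0x41C7
  0x41C7 + 0x81B7 = 0x0C37E
One's-complement sum = 0xC37E.
Checksum = ~0xC37E & 0xFFFF = 0x3C81.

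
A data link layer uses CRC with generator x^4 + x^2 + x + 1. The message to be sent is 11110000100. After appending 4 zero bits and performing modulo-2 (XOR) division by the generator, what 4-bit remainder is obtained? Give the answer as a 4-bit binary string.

1000

Append 4 zeros: 111100001000000. Divide by 10111 (XOR where the leading bit is 1):
  pos 0: 11110 XOR 10111 = 01001
  pos 1: 10010 XOR 10111 = 00101
  pos 3: 10100 XOR 10111 = 00011
  pos 6: 11100 XOR 10111 = 01011
  pos 7: 10110 XOR 10111 = 00001
Remainder (last 4 bits) = 1000. This is the CRC / FCS.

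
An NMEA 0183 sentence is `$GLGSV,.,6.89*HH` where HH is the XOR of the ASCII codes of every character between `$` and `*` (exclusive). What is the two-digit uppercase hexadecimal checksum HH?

XOR the ASCII codes of the payload characters:
  'G' = 0x47 → acc = 0x47
  'L' = 0x4C → acc = 0x0B
  'G' = 0x47 → acc = 0x4C
  'S' = 0x53 → acc = 0x1F
  'V' = 0x56 → acc = 0x49
  ',' = 0x2C → acc = 0x65
  '.' = 0x2E → acc = 0x4B
  ',' = 0x2C → acc = 0x67
  '6' = 0x36 → acc = 0x51
  '.' = 0x2E → acc = 0x7F
  '8' = 0x38 → acc = 0x47
  '9' = 0x39 → acc = 0x7E
Checksum = 0x7E.

7E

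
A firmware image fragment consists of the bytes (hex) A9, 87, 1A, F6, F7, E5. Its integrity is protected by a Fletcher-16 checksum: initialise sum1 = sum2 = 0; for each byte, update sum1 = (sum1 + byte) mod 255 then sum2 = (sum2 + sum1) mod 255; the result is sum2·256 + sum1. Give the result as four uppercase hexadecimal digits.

Running sums (mod 255):
  after byte 0 (A9): sum1=169, sum2=169
  after byte 1 (87): sum1=49, sum2=218
  after byte 2 (1A): sum1=75, sum2=38
  after byte 3 (F6): sum1=66, sum2=104
  after byte 4 (F7): sum1=58, sum2=162
  after byte 5 (E5): sum1=32, sum2=194
Checksum = sum2·256 + sum1 = 194·256 + 32 = 49696 = 0xC220.

C220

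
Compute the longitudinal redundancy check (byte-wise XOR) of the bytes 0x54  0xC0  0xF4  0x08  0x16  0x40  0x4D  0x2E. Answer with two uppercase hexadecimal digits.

XOR the bytes together:
  start with 0x54
  0x54 ⊕ 0xC0 = 0x94
  0x94 ⊕ 0xF4 = 0x60
  0x60 ⊕ 0x08 = 0x68
  0x68 ⊕ 0x16 = 0x7E
  0x7E ⊕ 0x40 = 0x3E
  0x3E ⊕ 0x4D = 0x73
  0x73 ⊕ 0x2E = 0x5D

5D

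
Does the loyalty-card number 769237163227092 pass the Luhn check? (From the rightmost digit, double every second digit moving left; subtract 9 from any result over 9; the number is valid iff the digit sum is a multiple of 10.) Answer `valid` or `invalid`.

valid

From the right, keep odd positions and double even positions (subtract 9 from any doubled value over 9):
  doubled (positions 2,4,...): 9 5 4 3 5 4 3 → sum 33
  kept (positions 1,3,...): 2 0 2 3 1 3 9 7 → sum 27
Total = 60.
60 mod 10 = 0, so the number is valid.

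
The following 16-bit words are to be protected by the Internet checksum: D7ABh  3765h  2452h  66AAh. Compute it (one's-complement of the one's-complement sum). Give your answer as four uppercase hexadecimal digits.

One's-complement addition (fold any carry out of bit 15 back into bit 0):
  0xD7AB + 0x3765 = 0x10F10 → wrap carry → 0x0F11
  0x0F11 + 0x2452 = 0x03363
  0x3363 + 0x66AA = 0x09A0D
One's-complement sum = 0x9A0D.
Checksum = ~0x9A0D & 0xFFFF = 0x65F2.

65F2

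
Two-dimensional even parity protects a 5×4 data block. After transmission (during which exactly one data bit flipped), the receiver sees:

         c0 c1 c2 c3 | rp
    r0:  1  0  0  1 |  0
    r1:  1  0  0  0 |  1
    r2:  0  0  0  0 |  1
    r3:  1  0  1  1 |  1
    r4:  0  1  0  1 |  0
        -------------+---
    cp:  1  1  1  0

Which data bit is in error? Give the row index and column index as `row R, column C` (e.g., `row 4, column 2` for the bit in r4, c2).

Recompute each row's even parity and compare to rp:
  r0: data parity 0, sent rp 0 → ok
  r1: data parity 1, sent rp 1 → ok
  r2: data parity 0, sent rp 1 → mismatch
  r3: data parity 1, sent rp 1 → ok
  r4: data parity 0, sent rp 0 → ok
Recompute each column's even parity and compare to cp:
  c0: data parity 1, sent cp 1 → ok
  c1: data parity 1, sent cp 1 → ok
  c2: data parity 1, sent cp 1 → ok
  c3: data parity 1, sent cp 0 → mismatch
Exactly one row (r2) and one column (c3) fail → the flipped bit is at their intersection.

row 2, column 3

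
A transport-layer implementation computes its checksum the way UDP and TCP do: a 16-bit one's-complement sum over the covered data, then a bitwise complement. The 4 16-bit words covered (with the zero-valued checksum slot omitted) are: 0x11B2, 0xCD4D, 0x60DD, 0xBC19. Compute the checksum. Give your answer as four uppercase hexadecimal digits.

One's-complement addition (fold any carry out of bit 15 back into bit 0):
  0x11B2 + 0xCD4D = 0x0DEFF
  0xDEFF + 0x60DD = 0x13FDC → wrap carry → 0x3FDD
  0x3FDD + 0xBC19 = 0x0FBF6
One's-complement sum = 0xFBF6.
Checksum = ~0xFBF6 & 0xFFFF = 0x0409.

0409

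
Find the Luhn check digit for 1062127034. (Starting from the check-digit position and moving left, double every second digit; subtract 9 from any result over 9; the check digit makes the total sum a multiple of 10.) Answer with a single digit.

6

Partial digits right→left: 4 3 0 7 2 1 2 6 0 1
Double every second digit counting from the check-digit position (so the 1st, 3rd, 5th, ... of the partial from the right).
  doubled (with −9 where >9): 8 0 4 4 0 → sum 16
  kept as-is: 3 7 1 6 1 → sum 18
Total = 16 + 18 = 34.
Check digit = (10 − (34 mod 10)) mod 10 = 6.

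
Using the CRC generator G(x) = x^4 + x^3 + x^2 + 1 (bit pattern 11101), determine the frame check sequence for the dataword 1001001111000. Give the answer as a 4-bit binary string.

Append 4 zeros: 10010011110000000. Divide by 11101 (XOR where the leading bit is 1):
  pos 0: 10010 XOR 11101 = 01111
  pos 1: 11110 XOR 11101 = 00011
  pos 4: 11111 XOR 11101 = 00010
  pos 7: 10100 XOR 11101 = 01001
  pos 8: 10010 XOR 11101 = 01111
  pos 9: 11110 XOR 11101 = 00011
  pos 12: 11000 XOR 11101 = 00101
Remainder (last 4 bits) = 0101. This is the CRC / FCS.

0101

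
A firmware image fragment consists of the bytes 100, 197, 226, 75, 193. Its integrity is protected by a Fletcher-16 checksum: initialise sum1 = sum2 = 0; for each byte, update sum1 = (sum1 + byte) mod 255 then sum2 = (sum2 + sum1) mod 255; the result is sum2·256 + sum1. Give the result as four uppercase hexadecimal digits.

Running sums (mod 255):
  after byte 0 (100): sum1=100, sum2=100
  after byte 1 (197): sum1=42, sum2=142
  after byte 2 (226): sum1=13, sum2=155
  after byte 3 (75): sum1=88, sum2=243
  after byte 4 (193): sum1=26, sum2=14
Checksum = sum2·256 + sum1 = 14·256 + 26 = 3610 = 0x0E1A.

0E1A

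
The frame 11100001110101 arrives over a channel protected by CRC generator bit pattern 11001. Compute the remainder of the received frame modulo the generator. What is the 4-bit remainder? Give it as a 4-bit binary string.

0000

Modulo-2 division of 11100001110101 by 11001:
  pos 0: 11100 XOR 11001 = 00101
  pos 2: 10100 XOR 11001 = 01101
  pos 3: 11011 XOR 11001 = 00010
  pos 6: 10110 XOR 11001 = 01111
  pos 7: 11111 XOR 11001 = 00110
  pos 9: 11001 XOR 11001 = 00000
Remainder = 0000 (zero — the frame passes the CRC check).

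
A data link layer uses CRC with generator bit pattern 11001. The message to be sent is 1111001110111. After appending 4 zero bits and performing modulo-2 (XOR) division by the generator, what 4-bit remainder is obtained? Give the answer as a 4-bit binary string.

0101

Append 4 zeros: 11110011101110000. Divide by 11001 (XOR where the leading bit is 1):
  pos 0: 11110 XOR 11001 = 00111
  pos 2: 11101 XOR 11001 = 00100
  pos 4: 10011 XOR 11001 = 01010
  pos 5: 10100 XOR 11001 = 01101
  pos 6: 11011 XOR 11001 = 00010
  pos 9: 10110 XOR 11001 = 01111
  pos 10: 11110 XOR 11001 = 00111
  pos 12: 11100 XOR 11001 = 00101
Remainder (last 4 bits) = 0101. This is the CRC / FCS.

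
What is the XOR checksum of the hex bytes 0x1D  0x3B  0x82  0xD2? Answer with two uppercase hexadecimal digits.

XOR the bytes together:
  start with 0x1D
  0x1D ⊕ 0x3B = 0x26
  0x26 ⊕ 0x82 = 0xA4
  0xA4 ⊕ 0xD2 = 0x76

76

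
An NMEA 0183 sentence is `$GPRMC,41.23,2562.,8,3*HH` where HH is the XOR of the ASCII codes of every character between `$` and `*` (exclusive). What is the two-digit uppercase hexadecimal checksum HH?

47

XOR the ASCII codes of the payload characters:
  'G' = 0x47 → acc = 0x47
  'P' = 0x50 → acc = 0x17
  'R' = 0x52 → acc = 0x45
  'M' = 0x4D → acc = 0x08
  'C' = 0x43 → acc = 0x4B
  ',' = 0x2C → acc = 0x67
  '4' = 0x34 → acc = 0x53
  '1' = 0x31 → acc = 0x62
  '.' = 0x2E → acc = 0x4C
  '2' = 0x32 → acc = 0x7E
  '3' = 0x33 → acc = 0x4D
  ',' = 0x2C → acc = 0x61
  '2' = 0x32 → acc = 0x53
  '5' = 0x35 → acc = 0x66
  '6' = 0x36 → acc = 0x50
  '2' = 0x32 → acc = 0x62
  '.' = 0x2E → acc = 0x4C
  ',' = 0x2C → acc = 0x60
  '8' = 0x38 → acc = 0x58
  ',' = 0x2C → acc = 0x74
  '3' = 0x33 → acc = 0x47
Checksum = 0x47.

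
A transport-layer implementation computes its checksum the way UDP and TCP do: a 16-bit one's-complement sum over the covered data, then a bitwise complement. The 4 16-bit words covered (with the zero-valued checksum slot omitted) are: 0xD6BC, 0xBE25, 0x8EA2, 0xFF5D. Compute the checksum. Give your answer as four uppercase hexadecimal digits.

One's-complement addition (fold any carry out of bit 15 back into bit 0):
  0xD6BC + 0xBE25 = 0x194E1 → wrap carry → 0x94E2
  0x94E2 + 0x8EA2 = 0x12384 → wrap carry → 0x2385
  0x2385 + 0xFF5D = 0x122E2 → wrap carry → 0x22E3
One's-complement sum = 0x22E3.
Checksum = ~0x22E3 & 0xFFFF = 0xDD1C.

DD1C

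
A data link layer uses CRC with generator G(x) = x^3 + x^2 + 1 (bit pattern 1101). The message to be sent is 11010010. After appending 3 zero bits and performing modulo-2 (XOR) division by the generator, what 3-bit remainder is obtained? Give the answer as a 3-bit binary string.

Append 3 zeros: 11010010000. Divide by 1101 (XOR where the leading bit is 1):
  pos 0: 1101 XOR 1101 = 0000
  pos 6: 1000 XOR 1101 = 0101
  pos 7: 1010 XOR 1101 = 0111
Remainder (last 3 bits) = 111. This is the CRC / FCS.

111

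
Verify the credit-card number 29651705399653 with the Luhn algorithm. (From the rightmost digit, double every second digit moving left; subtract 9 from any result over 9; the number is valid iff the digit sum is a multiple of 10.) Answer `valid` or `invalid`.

From the right, keep odd positions and double even positions (subtract 9 from any doubled value over 9):
  doubled (positions 2,4,...): 1 9 6 0 2 3 4 → sum 25
  kept (positions 1,3,...): 3 6 9 5 7 5 9 → sum 44
Total = 69.
69 mod 10 = 9, so the number is invalid.

invalid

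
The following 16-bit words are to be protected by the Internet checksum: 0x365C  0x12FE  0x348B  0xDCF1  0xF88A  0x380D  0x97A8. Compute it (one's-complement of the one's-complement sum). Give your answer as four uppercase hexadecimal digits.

One's-complement addition (fold any carry out of bit 15 back into bit 0):
  0x365C + 0x12FE = 0x0495A
  0x495A + 0x348B = 0x07DE5
  0x7DE5 + 0xDCF1 = 0x15AD6 → wrap carry → 0x5AD7
  0x5AD7 + 0xF88A = 0x15361 → wrap carry → 0x5362
  0x5362 + 0x380D = 0x08B6F
  0x8B6F + 0x97A8 = 0x12317 → wrap carry → 0x2318
One's-complement sum = 0x2318.
Checksum = ~0x2318 & 0xFFFF = 0xDCE7.

DCE7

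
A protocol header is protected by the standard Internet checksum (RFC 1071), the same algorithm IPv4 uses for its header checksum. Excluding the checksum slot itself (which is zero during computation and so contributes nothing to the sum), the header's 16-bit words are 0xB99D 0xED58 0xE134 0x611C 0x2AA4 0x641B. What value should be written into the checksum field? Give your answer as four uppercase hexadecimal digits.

87F8

One's-complement addition (fold any carry out of bit 15 back into bit 0):
  0xB99D + 0xED58 = 0x1A6F5 → wrap carry → 0xA6F6
  0xA6F6 + 0xE134 = 0x1882A → wrap carry → 0x882B
  0x882B + 0x611C = 0x0E947
  0xE947 + 0x2AA4 = 0x113EB → wrap carry → 0x13EC
  0x13EC + 0x641B = 0x07807
One's-complement sum = 0x7807.
Checksum = ~0x7807 & 0xFFFF = 0x87F8.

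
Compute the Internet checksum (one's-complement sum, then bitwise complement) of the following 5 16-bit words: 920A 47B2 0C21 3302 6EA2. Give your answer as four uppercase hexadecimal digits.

787D

One's-complement addition (fold any carry out of bit 15 back into bit 0):
  0x920A + 0x47B2 = 0x0D9BC
  0xD9BC + 0x0C21 = 0x0E5DD
  0xE5DD + 0x3302 = 0x118DF → wrap carry → 0x18E0
  0x18E0 + 0x6EA2 = 0x08782
One's-complement sum = 0x8782.
Checksum = ~0x8782 & 0xFFFF = 0x787D.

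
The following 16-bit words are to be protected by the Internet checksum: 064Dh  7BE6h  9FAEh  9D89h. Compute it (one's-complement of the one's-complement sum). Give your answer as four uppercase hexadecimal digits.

4094

One's-complement addition (fold any carry out of bit 15 back into bit 0):
  0x064D + 0x7BE6 = 0x08233
  0x8233 + 0x9FAE = 0x121E1 → wrap carry → 0x21E2
  0x21E2 + 0x9D89 = 0x0BF6B
One's-complement sum = 0xBF6B.
Checksum = ~0xBF6B & 0xFFFF = 0x4094.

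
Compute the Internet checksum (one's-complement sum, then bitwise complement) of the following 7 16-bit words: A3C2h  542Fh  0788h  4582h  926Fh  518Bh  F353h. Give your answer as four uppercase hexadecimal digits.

E3B4

One's-complement addition (fold any carry out of bit 15 back into bit 0):
  0xA3C2 + 0x542F = 0x0F7F1
  0xF7F1 + 0x0788 = 0x0FF79
  0xFF79 + 0x4582 = 0x144FB → wrap carry → 0x44FC
  0x44FC + 0x926F = 0x0D76B
  0xD76B + 0x518B = 0x128F6 → wrap carry → 0x28F7
  0x28F7 + 0xF353 = 0x11C4A → wrap carry → 0x1C4B
One's-complement sum = 0x1C4B.
Checksum = ~0x1C4B & 0xFFFF = 0xE3B4.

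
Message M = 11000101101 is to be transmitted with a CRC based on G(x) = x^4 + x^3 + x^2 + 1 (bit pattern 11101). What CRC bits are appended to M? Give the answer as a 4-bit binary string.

1001

Append 4 zeros: 110001011010000. Divide by 11101 (XOR where the leading bit is 1):
  pos 0: 11000 XOR 11101 = 00101
  pos 2: 10110 XOR 11101 = 01011
  pos 3: 10111 XOR 11101 = 01010
  pos 4: 10101 XOR 11101 = 01000
  pos 5: 10000 XOR 11101 = 01101
  pos 6: 11011 XOR 11101 = 00110
  pos 8: 11000 XOR 11101 = 00101
  pos 10: 10100 XOR 11101 = 01001
Remainder (last 4 bits) = 1001. This is the CRC / FCS.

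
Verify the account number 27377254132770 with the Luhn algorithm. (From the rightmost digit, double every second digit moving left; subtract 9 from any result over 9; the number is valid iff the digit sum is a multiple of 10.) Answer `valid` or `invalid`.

From the right, keep odd positions and double even positions (subtract 9 from any doubled value over 9):
  doubled (positions 2,4,...): 5 4 2 1 5 6 4 → sum 27
  kept (positions 1,3,...): 0 7 3 4 2 7 7 → sum 30
Total = 57.
57 mod 10 = 7, so the number is invalid.

invalid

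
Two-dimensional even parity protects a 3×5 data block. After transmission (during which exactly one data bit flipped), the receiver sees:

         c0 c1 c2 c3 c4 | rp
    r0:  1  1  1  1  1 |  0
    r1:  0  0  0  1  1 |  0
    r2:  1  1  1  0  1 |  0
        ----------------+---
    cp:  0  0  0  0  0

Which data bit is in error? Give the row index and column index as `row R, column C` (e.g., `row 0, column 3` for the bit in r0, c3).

row 0, column 4

Recompute each row's even parity and compare to rp:
  r0: data parity 1, sent rp 0 → mismatch
  r1: data parity 0, sent rp 0 → ok
  r2: data parity 0, sent rp 0 → ok
Recompute each column's even parity and compare to cp:
  c0: data parity 0, sent cp 0 → ok
  c1: data parity 0, sent cp 0 → ok
  c2: data parity 0, sent cp 0 → ok
  c3: data parity 0, sent cp 0 → ok
  c4: data parity 1, sent cp 0 → mismatch
Exactly one row (r0) and one column (c4) fail → the flipped bit is at their intersection.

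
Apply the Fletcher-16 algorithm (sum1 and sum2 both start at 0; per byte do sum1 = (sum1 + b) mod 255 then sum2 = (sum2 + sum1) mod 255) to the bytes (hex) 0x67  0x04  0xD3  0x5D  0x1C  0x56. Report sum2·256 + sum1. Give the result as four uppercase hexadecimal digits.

Running sums (mod 255):
  after byte 0 (0x67): sum1=103, sum2=103
  after byte 1 (0x04): sum1=107, sum2=210
  after byte 2 (0xD3): sum1=63, sum2=18
  after byte 3 (0x5D): sum1=156, sum2=174
  after byte 4 (0x1C): sum1=184, sum2=103
  after byte 5 (0x56): sum1=15, sum2=118
Checksum = sum2·256 + sum1 = 118·256 + 15 = 30223 = 0x760F.

760F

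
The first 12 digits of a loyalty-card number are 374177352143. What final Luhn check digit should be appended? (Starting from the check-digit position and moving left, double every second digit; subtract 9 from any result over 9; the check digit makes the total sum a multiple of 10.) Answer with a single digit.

6

Partial digits right→left: 3 4 1 2 5 3 7 7 1 4 7 3
Double every second digit counting from the check-digit position (so the 1st, 3rd, 5th, ... of the partial from the right).
  doubled (with −9 where >9): 6 2 1 5 2 5 → sum 21
  kept as-is: 4 2 3 7 4 3 → sum 23
Total = 21 + 23 = 44.
Check digit = (10 − (44 mod 10)) mod 10 = 6.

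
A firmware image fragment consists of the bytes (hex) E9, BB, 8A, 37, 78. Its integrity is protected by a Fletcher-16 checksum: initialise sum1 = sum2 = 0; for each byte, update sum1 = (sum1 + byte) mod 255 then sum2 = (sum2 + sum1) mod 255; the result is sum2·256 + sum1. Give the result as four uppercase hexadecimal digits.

Running sums (mod 255):
  after byte 0 (E9): sum1=233, sum2=233
  after byte 1 (BB): sum1=165, sum2=143
  after byte 2 (8A): sum1=48, sum2=191
  after byte 3 (37): sum1=103, sum2=39
  after byte 4 (78): sum1=223, sum2=7
Checksum = sum2·256 + sum1 = 7·256 + 223 = 2015 = 0x07DF.

07DF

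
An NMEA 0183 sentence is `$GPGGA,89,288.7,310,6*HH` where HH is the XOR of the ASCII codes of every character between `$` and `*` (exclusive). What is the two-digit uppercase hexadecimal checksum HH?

78

XOR the ASCII codes of the payload characters:
  'G' = 0x47 → acc = 0x47
  'P' = 0x50 → acc = 0x17
  'G' = 0x47 → acc = 0x50
  'G' = 0x47 → acc = 0x17
  'A' = 0x41 → acc = 0x56
  ',' = 0x2C → acc = 0x7A
  '8' = 0x38 → acc = 0x42
  '9' = 0x39 → acc = 0x7B
  ',' = 0x2C → acc = 0x57
  '2' = 0x32 → acc = 0x65
  '8' = 0x38 → acc = 0x5D
  '8' = 0x38 → acc = 0x65
  '.' = 0x2E → acc = 0x4B
  '7' = 0x37 → acc = 0x7C
  ',' = 0x2C → acc = 0x50
  '3' = 0x33 → acc = 0x63
  '1' = 0x31 → acc = 0x52
  '0' = 0x30 → acc = 0x62
  ',' = 0x2C → acc = 0x4E
  '6' = 0x36 → acc = 0x78
Checksum = 0x78.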